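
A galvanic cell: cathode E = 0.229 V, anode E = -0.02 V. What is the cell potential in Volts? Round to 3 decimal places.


Standard cell potential: E_cell = E_cathode - E_anode.
E_cell = 0.229 - (-0.02)
E_cell = 0.249 V, rounded to 3 dp:

0.249 V


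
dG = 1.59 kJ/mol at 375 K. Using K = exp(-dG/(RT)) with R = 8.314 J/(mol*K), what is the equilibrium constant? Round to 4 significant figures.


dG is in kJ/mol; multiply by 1000 to match R in J/(mol*K).
RT = 8.314 * 375 = 3117.75 J/mol
exponent = -dG*1000 / (RT) = -(1.59*1000) / 3117.75 = -0.50998316
K = exp(-0.50998316)
K = 0.60050569, rounded to 4 significant figures:

0.6005


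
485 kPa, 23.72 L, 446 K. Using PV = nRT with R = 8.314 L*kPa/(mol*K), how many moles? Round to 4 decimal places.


PV = nRT, solve for n = PV / (RT).
PV = 485 * 23.72 = 11504.2
RT = 8.314 * 446 = 3708.044
n = 11504.2 / 3708.044
n = 3.10249824 mol, rounded to 4 dp:

3.1025 mol


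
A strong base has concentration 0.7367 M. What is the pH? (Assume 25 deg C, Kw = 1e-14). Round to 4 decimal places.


A strong base dissociates completely, so [OH-] equals the given concentration.
pOH = -log10([OH-]) = -log10(0.7367) = 0.132709
pH = 14 - pOH = 14 - 0.132709
pH = 13.867291, rounded to 4 dp:

13.8673


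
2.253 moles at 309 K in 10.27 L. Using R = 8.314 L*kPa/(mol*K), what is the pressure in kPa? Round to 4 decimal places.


PV = nRT, solve for P = nRT / V.
nRT = 2.253 * 8.314 * 309 = 5788.0156
P = 5788.0156 / 10.27
P = 563.58477118 kPa, rounded to 4 dp:

563.5848 kPa


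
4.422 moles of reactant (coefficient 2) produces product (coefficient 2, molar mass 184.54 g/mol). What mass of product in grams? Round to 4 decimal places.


Use the coefficient ratio to convert reactant moles to product moles, then multiply by the product's molar mass.
moles_P = moles_R * (coeff_P / coeff_R) = 4.422 * (2/2) = 4.422
mass_P = moles_P * M_P = 4.422 * 184.54
mass_P = 816.03588 g, rounded to 4 dp:

816.0359 g


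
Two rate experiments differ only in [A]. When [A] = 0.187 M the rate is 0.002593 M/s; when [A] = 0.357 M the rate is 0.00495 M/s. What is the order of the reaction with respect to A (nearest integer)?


Rate is proportional to [A]^n, so rate2/rate1 = ([A]2/[A]1)^n. Take logs to solve for n.
rate2/rate1 = 0.00495 / 0.002593 = 1.909
[A]2/[A]1 = 0.357 / 0.187 = 1.9091
n = ln(1.909) / ln(1.9091) = 1.0
Nearest integer order:

1


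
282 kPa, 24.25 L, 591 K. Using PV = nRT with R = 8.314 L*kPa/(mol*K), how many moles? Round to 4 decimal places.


PV = nRT, solve for n = PV / (RT).
PV = 282 * 24.25 = 6838.5
RT = 8.314 * 591 = 4913.574
n = 6838.5 / 4913.574
n = 1.39175679 mol, rounded to 4 dp:

1.3918 mol


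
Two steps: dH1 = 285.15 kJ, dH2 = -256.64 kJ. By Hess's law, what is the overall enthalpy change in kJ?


Hess's law: enthalpy is a state function, so add the step enthalpies.
dH_total = dH1 + dH2 = 285.15 + (-256.64)
dH_total = 28.51 kJ:

28.51 kJ


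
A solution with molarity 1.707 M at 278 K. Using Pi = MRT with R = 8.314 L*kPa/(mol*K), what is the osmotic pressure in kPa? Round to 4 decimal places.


Osmotic pressure (van't Hoff): Pi = M*R*T.
RT = 8.314 * 278 = 2311.292
Pi = 1.707 * 2311.292
Pi = 3945.375444 kPa, rounded to 4 dp:

3945.3754 kPa


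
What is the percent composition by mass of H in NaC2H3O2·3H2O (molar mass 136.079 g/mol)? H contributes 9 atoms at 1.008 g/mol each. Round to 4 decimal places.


pct = 100 * (n_elem * M_elem) / M_total
mass_contribution = 9 * 1.008 = 9.072 g/mol
pct = 100 * 9.072 / 136.079
pct = 6.66671566 %, rounded to 4 dp:

6.6667 %


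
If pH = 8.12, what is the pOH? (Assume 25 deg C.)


At 25 deg C, pH + pOH = 14.
pOH = 14 - pH = 14 - 8.12
pOH = 5.88:

5.88


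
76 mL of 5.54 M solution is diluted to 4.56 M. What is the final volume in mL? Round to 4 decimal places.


Dilution: M1*V1 = M2*V2, solve for V2.
V2 = M1*V1 / M2
V2 = 5.54 * 76 / 4.56
V2 = 421.04 / 4.56
V2 = 92.33333333 mL, rounded to 4 dp:

92.3333 mL


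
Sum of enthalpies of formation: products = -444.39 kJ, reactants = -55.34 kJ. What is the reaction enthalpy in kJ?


dH_rxn = sum(dH_f products) - sum(dH_f reactants)
dH_rxn = -444.39 - (-55.34)
dH_rxn = -389.05 kJ:

-389.05 kJ


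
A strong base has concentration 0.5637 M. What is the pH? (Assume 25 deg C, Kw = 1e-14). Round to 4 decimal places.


A strong base dissociates completely, so [OH-] equals the given concentration.
pOH = -log10([OH-]) = -log10(0.5637) = 0.248952
pH = 14 - pOH = 14 - 0.248952
pH = 13.751048, rounded to 4 dp:

13.7510


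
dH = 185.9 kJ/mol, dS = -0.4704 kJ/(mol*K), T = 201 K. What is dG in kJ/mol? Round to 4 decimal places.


Gibbs: dG = dH - T*dS (consistent units, dS already in kJ/(mol*K)).
T*dS = 201 * -0.4704 = -94.5504
dG = 185.9 - (-94.5504)
dG = 280.4504 kJ/mol, rounded to 4 dp:

280.4504 kJ/mol


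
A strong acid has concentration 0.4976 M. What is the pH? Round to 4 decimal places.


A strong acid dissociates completely, so [H+] equals the given concentration.
pH = -log10([H+]) = -log10(0.4976)
pH = 0.30311963, rounded to 4 dp:

0.3031


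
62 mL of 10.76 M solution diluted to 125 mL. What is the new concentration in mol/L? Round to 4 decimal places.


Dilution: M1*V1 = M2*V2, solve for M2.
M2 = M1*V1 / V2
M2 = 10.76 * 62 / 125
M2 = 667.12 / 125
M2 = 5.33696 mol/L, rounded to 4 dp:

5.3370 mol/L


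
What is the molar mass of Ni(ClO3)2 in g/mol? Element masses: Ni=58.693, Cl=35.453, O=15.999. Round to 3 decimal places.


M = sum(count * atomic_mass) over atoms.
M = 1*58.693 + 2*35.453 + 6*15.999
M = 58.693 + 70.906 + 95.994
M = 225.593 g/mol, rounded to 3 dp:

225.593 g/mol


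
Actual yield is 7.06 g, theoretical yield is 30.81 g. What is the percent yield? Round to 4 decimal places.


% yield = 100 * actual / theoretical
% yield = 100 * 7.06 / 30.81
% yield = 22.9146381 %, rounded to 4 dp:

22.9146 %


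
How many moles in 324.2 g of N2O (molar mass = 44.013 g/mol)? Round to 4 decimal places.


n = mass / M
n = 324.2 / 44.013
n = 7.3660055 mol, rounded to 4 dp:

7.3660 mol


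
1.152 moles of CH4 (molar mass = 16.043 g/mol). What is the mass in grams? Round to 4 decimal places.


mass = n * M
mass = 1.152 * 16.043
mass = 18.481536 g, rounded to 4 dp:

18.4815 g


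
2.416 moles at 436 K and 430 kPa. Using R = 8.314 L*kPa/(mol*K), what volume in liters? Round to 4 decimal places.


PV = nRT, solve for V = nRT / P.
nRT = 2.416 * 8.314 * 436 = 8757.7681
V = 8757.7681 / 430
V = 20.36690256 L, rounded to 4 dp:

20.3669 L


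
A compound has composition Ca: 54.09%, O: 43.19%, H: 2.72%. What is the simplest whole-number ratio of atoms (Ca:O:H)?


Assume 100 g of compound, divide each mass% by atomic mass to get moles, then normalize by the smallest to get a raw atom ratio.
Moles per 100 g: Ca: 54.09/40.078 = 1.3496, O: 43.19/15.999 = 2.6995, H: 2.72/1.008 = 2.6984
Raw ratio (divide by min = 1.3496): Ca: 1.0, O: 2.0, H: 1.999
Multiply by 1 to clear fractions: Ca: 1.0 ~= 1, O: 2.0 ~= 2, H: 1.999 ~= 2
Reduce by GCD to get the simplest whole-number ratio:

1:2:2


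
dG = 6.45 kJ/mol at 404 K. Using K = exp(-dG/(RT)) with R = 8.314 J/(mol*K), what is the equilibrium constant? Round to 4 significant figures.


dG is in kJ/mol; multiply by 1000 to match R in J/(mol*K).
RT = 8.314 * 404 = 3358.856 J/mol
exponent = -dG*1000 / (RT) = -(6.45*1000) / 3358.856 = -1.92029667
K = exp(-1.92029667)
K = 0.14656347, rounded to 4 significant figures:

0.1466


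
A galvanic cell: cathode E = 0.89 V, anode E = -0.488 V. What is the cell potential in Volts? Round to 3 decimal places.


Standard cell potential: E_cell = E_cathode - E_anode.
E_cell = 0.89 - (-0.488)
E_cell = 1.378 V, rounded to 3 dp:

1.378 V


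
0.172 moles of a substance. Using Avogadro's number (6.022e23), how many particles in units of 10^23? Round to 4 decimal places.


N = n * NA, then divide by 1e23 for the requested units.
N / 1e23 = n * 6.022
N / 1e23 = 0.172 * 6.022
N / 1e23 = 1.035784, rounded to 4 dp:

1.0358


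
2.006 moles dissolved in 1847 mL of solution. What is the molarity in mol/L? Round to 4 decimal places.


Convert volume to liters: V_L = V_mL / 1000.
V_L = 1847 / 1000 = 1.847 L
M = n / V_L = 2.006 / 1.847
M = 1.08608554 mol/L, rounded to 4 dp:

1.0861 mol/L


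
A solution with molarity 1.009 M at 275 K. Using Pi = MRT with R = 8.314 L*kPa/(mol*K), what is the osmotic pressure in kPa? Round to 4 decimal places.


Osmotic pressure (van't Hoff): Pi = M*R*T.
RT = 8.314 * 275 = 2286.35
Pi = 1.009 * 2286.35
Pi = 2306.92715 kPa, rounded to 4 dp:

2306.9272 kPa


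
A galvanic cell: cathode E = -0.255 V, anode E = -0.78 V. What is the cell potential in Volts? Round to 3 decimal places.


Standard cell potential: E_cell = E_cathode - E_anode.
E_cell = -0.255 - (-0.78)
E_cell = 0.525 V, rounded to 3 dp:

0.525 V


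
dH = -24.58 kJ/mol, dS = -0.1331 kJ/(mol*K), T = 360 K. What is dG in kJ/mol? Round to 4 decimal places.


Gibbs: dG = dH - T*dS (consistent units, dS already in kJ/(mol*K)).
T*dS = 360 * -0.1331 = -47.916
dG = -24.58 - (-47.916)
dG = 23.336 kJ/mol, rounded to 4 dp:

23.3360 kJ/mol


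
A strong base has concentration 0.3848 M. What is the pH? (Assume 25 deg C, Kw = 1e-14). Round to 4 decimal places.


A strong base dissociates completely, so [OH-] equals the given concentration.
pOH = -log10([OH-]) = -log10(0.3848) = 0.414765
pH = 14 - pOH = 14 - 0.414765
pH = 13.585235, rounded to 4 dp:

13.5852


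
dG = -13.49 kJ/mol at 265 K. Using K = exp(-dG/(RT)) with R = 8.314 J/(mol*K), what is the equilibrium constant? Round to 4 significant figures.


dG is in kJ/mol; multiply by 1000 to match R in J/(mol*K).
RT = 8.314 * 265 = 2203.21 J/mol
exponent = -dG*1000 / (RT) = -(-13.49*1000) / 2203.21 = 6.12288434
K = exp(6.12288434)
K = 456.17857, rounded to 4 significant figures:

456.2


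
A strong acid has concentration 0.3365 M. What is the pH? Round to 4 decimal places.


A strong acid dissociates completely, so [H+] equals the given concentration.
pH = -log10([H+]) = -log10(0.3365)
pH = 0.47301493, rounded to 4 dp:

0.4730


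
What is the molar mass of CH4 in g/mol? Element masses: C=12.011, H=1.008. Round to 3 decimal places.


M = sum(count * atomic_mass) over atoms.
M = 1*12.011 + 4*1.008
M = 12.011 + 4.032
M = 16.043 g/mol, rounded to 3 dp:

16.043 g/mol


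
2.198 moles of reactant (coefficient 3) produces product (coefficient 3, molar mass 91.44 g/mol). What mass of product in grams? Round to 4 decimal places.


Use the coefficient ratio to convert reactant moles to product moles, then multiply by the product's molar mass.
moles_P = moles_R * (coeff_P / coeff_R) = 2.198 * (3/3) = 2.198
mass_P = moles_P * M_P = 2.198 * 91.44
mass_P = 200.98512 g, rounded to 4 dp:

200.9851 g


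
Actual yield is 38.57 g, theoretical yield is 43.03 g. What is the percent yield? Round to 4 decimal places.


% yield = 100 * actual / theoretical
% yield = 100 * 38.57 / 43.03
% yield = 89.63513828 %, rounded to 4 dp:

89.6351 %


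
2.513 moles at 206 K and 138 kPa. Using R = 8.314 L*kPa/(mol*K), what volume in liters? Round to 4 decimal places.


PV = nRT, solve for V = nRT / P.
nRT = 2.513 * 8.314 * 206 = 4303.9749
V = 4303.9749 / 138
V = 31.18822391 L, rounded to 4 dp:

31.1882 L


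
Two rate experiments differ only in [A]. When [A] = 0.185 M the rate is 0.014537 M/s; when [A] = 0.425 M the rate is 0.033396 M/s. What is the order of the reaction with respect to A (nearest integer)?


Rate is proportional to [A]^n, so rate2/rate1 = ([A]2/[A]1)^n. Take logs to solve for n.
rate2/rate1 = 0.033396 / 0.014537 = 2.2973
[A]2/[A]1 = 0.425 / 0.185 = 2.2973
n = ln(2.2973) / ln(2.2973) = 1.0
Nearest integer order:

1


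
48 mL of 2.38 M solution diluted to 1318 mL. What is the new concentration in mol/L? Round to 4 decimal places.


Dilution: M1*V1 = M2*V2, solve for M2.
M2 = M1*V1 / V2
M2 = 2.38 * 48 / 1318
M2 = 114.24 / 1318
M2 = 0.08667678 mol/L, rounded to 4 dp:

0.0867 mol/L


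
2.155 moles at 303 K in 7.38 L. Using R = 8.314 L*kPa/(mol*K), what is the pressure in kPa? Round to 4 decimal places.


PV = nRT, solve for P = nRT / V.
nRT = 2.155 * 8.314 * 303 = 5428.751
P = 5428.751 / 7.38
P = 735.60311653 kPa, rounded to 4 dp:

735.6031 kPa


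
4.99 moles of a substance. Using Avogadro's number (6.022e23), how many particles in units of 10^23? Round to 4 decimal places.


N = n * NA, then divide by 1e23 for the requested units.
N / 1e23 = n * 6.022
N / 1e23 = 4.99 * 6.022
N / 1e23 = 30.04978, rounded to 4 dp:

30.0498


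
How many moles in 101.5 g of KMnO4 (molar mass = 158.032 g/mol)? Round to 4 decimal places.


n = mass / M
n = 101.5 / 158.032
n = 0.64227498 mol, rounded to 4 dp:

0.6423 mol


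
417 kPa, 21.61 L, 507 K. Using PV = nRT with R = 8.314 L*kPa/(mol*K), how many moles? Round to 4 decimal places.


PV = nRT, solve for n = PV / (RT).
PV = 417 * 21.61 = 9011.37
RT = 8.314 * 507 = 4215.198
n = 9011.37 / 4215.198
n = 2.1378284 mol, rounded to 4 dp:

2.1378 mol


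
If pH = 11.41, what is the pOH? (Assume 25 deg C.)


At 25 deg C, pH + pOH = 14.
pOH = 14 - pH = 14 - 11.41
pOH = 2.59:

2.59


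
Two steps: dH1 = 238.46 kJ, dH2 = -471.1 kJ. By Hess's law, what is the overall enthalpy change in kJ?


Hess's law: enthalpy is a state function, so add the step enthalpies.
dH_total = dH1 + dH2 = 238.46 + (-471.1)
dH_total = -232.64 kJ:

-232.64 kJ


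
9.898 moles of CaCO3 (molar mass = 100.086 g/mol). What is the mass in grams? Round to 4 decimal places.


mass = n * M
mass = 9.898 * 100.086
mass = 990.651228 g, rounded to 4 dp:

990.6512 g


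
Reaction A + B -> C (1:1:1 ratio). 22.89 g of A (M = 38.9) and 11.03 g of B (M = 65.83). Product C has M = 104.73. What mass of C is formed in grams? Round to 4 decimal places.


Find moles of each reactant; the smaller value is the limiting reagent in a 1:1:1 reaction, so moles_C equals moles of the limiter.
n_A = mass_A / M_A = 22.89 / 38.9 = 0.588432 mol
n_B = mass_B / M_B = 11.03 / 65.83 = 0.167553 mol
Limiting reagent: B (smaller), n_limiting = 0.167553 mol
mass_C = n_limiting * M_C = 0.167553 * 104.73
mass_C = 17.54782569 g, rounded to 4 dp:

17.5478 g


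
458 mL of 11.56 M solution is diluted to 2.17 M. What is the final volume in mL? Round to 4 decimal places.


Dilution: M1*V1 = M2*V2, solve for V2.
V2 = M1*V1 / M2
V2 = 11.56 * 458 / 2.17
V2 = 5294.48 / 2.17
V2 = 2439.85253456 mL, rounded to 4 dp:

2439.8525 mL


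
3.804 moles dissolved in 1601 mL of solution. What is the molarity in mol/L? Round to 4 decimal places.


Convert volume to liters: V_L = V_mL / 1000.
V_L = 1601 / 1000 = 1.601 L
M = n / V_L = 3.804 / 1.601
M = 2.37601499 mol/L, rounded to 4 dp:

2.3760 mol/L


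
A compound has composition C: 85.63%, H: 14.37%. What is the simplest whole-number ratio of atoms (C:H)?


Assume 100 g of compound, divide each mass% by atomic mass to get moles, then normalize by the smallest to get a raw atom ratio.
Moles per 100 g: C: 85.63/12.011 = 7.1293, H: 14.37/1.008 = 14.256
Raw ratio (divide by min = 7.1293): C: 1.0, H: 2.0
Multiply by 1 to clear fractions: C: 1.0 ~= 1, H: 2.0 ~= 2
Reduce by GCD to get the simplest whole-number ratio:

1:2


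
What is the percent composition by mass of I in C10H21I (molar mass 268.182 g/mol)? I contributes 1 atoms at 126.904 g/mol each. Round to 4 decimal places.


pct = 100 * (n_elem * M_elem) / M_total
mass_contribution = 1 * 126.904 = 126.904 g/mol
pct = 100 * 126.904 / 268.182
pct = 47.32010351 %, rounded to 4 dp:

47.3201 %


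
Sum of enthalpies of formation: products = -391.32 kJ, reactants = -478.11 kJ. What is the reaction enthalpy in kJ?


dH_rxn = sum(dH_f products) - sum(dH_f reactants)
dH_rxn = -391.32 - (-478.11)
dH_rxn = 86.79 kJ:

86.79 kJ


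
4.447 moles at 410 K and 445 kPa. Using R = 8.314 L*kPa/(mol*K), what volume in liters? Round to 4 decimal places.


PV = nRT, solve for V = nRT / P.
nRT = 4.447 * 8.314 * 410 = 15158.6668
V = 15158.6668 / 445
V = 34.06441978 L, rounded to 4 dp:

34.0644 L


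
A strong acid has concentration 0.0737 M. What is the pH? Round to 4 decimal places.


A strong acid dissociates completely, so [H+] equals the given concentration.
pH = -log10([H+]) = -log10(0.0737)
pH = 1.13253251, rounded to 4 dp:

1.1325


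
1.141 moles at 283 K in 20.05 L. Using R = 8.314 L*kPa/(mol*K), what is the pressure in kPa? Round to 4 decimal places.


PV = nRT, solve for P = nRT / V.
nRT = 1.141 * 8.314 * 283 = 2684.6155
P = 2684.6155 / 20.05
P = 133.89603491 kPa, rounded to 4 dp:

133.8960 kPa


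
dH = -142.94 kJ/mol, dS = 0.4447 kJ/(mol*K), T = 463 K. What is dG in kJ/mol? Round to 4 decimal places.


Gibbs: dG = dH - T*dS (consistent units, dS already in kJ/(mol*K)).
T*dS = 463 * 0.4447 = 205.8961
dG = -142.94 - (205.8961)
dG = -348.8361 kJ/mol, rounded to 4 dp:

-348.8361 kJ/mol


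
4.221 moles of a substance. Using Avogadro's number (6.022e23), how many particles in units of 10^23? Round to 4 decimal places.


N = n * NA, then divide by 1e23 for the requested units.
N / 1e23 = n * 6.022
N / 1e23 = 4.221 * 6.022
N / 1e23 = 25.418862, rounded to 4 dp:

25.4189


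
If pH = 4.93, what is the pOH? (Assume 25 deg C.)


At 25 deg C, pH + pOH = 14.
pOH = 14 - pH = 14 - 4.93
pOH = 9.07:

9.07


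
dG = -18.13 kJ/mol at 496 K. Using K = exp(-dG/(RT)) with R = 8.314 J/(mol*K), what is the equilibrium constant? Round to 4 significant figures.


dG is in kJ/mol; multiply by 1000 to match R in J/(mol*K).
RT = 8.314 * 496 = 4123.744 J/mol
exponent = -dG*1000 / (RT) = -(-18.13*1000) / 4123.744 = 4.39649018
K = exp(4.39649018)
K = 81.165492, rounded to 4 significant figures:

81.17


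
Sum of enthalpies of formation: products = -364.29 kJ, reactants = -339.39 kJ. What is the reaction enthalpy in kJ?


dH_rxn = sum(dH_f products) - sum(dH_f reactants)
dH_rxn = -364.29 - (-339.39)
dH_rxn = -24.9 kJ:

-24.90 kJ


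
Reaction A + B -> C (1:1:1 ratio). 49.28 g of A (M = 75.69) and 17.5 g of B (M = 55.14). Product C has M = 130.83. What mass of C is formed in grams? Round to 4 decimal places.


Find moles of each reactant; the smaller value is the limiting reagent in a 1:1:1 reaction, so moles_C equals moles of the limiter.
n_A = mass_A / M_A = 49.28 / 75.69 = 0.651077 mol
n_B = mass_B / M_B = 17.5 / 55.14 = 0.317374 mol
Limiting reagent: B (smaller), n_limiting = 0.317374 mol
mass_C = n_limiting * M_C = 0.317374 * 130.83
mass_C = 41.52204042 g, rounded to 4 dp:

41.5220 g


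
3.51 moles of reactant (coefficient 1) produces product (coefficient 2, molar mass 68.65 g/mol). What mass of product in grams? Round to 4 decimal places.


Use the coefficient ratio to convert reactant moles to product moles, then multiply by the product's molar mass.
moles_P = moles_R * (coeff_P / coeff_R) = 3.51 * (2/1) = 7.02
mass_P = moles_P * M_P = 7.02 * 68.65
mass_P = 481.923 g, rounded to 4 dp:

481.9230 g


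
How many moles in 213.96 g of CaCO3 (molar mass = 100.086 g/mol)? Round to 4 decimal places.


n = mass / M
n = 213.96 / 100.086
n = 2.13776153 mol, rounded to 4 dp:

2.1378 mol


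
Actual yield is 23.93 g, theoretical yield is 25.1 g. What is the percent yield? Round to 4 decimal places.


% yield = 100 * actual / theoretical
% yield = 100 * 23.93 / 25.1
% yield = 95.33864542 %, rounded to 4 dp:

95.3386 %


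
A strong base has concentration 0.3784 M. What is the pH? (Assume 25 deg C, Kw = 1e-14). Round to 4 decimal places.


A strong base dissociates completely, so [OH-] equals the given concentration.
pOH = -log10([OH-]) = -log10(0.3784) = 0.422049
pH = 14 - pOH = 14 - 0.422049
pH = 13.577951, rounded to 4 dp:

13.5780


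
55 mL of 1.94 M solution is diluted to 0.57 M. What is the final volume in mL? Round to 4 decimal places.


Dilution: M1*V1 = M2*V2, solve for V2.
V2 = M1*V1 / M2
V2 = 1.94 * 55 / 0.57
V2 = 106.7 / 0.57
V2 = 187.19298246 mL, rounded to 4 dp:

187.1930 mL


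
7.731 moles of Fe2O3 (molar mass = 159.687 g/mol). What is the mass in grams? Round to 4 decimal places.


mass = n * M
mass = 7.731 * 159.687
mass = 1234.540197 g, rounded to 4 dp:

1234.5402 g


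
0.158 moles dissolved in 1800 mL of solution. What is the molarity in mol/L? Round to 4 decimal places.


Convert volume to liters: V_L = V_mL / 1000.
V_L = 1800 / 1000 = 1.8 L
M = n / V_L = 0.158 / 1.8
M = 0.08777778 mol/L, rounded to 4 dp:

0.0878 mol/L


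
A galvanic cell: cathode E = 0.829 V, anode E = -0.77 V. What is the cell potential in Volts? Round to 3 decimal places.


Standard cell potential: E_cell = E_cathode - E_anode.
E_cell = 0.829 - (-0.77)
E_cell = 1.599 V, rounded to 3 dp:

1.599 V


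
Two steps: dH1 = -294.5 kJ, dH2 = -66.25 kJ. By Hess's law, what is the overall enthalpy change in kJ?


Hess's law: enthalpy is a state function, so add the step enthalpies.
dH_total = dH1 + dH2 = -294.5 + (-66.25)
dH_total = -360.75 kJ:

-360.75 kJ


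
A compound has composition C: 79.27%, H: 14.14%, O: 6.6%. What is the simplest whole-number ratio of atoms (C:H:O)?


Assume 100 g of compound, divide each mass% by atomic mass to get moles, then normalize by the smallest to get a raw atom ratio.
Moles per 100 g: C: 79.27/12.011 = 6.5998, H: 14.14/1.008 = 14.0278, O: 6.6/15.999 = 0.4125
Raw ratio (divide by min = 0.4125): C: 15.998, H: 34.005, O: 1.0
Multiply by 1 to clear fractions: C: 15.998 ~= 16, H: 34.005 ~= 34, O: 1.0 ~= 1
Reduce by GCD to get the simplest whole-number ratio:

16:34:1


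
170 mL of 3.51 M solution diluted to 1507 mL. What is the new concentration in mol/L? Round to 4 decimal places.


Dilution: M1*V1 = M2*V2, solve for M2.
M2 = M1*V1 / V2
M2 = 3.51 * 170 / 1507
M2 = 596.7 / 1507
M2 = 0.39595222 mol/L, rounded to 4 dp:

0.3960 mol/L


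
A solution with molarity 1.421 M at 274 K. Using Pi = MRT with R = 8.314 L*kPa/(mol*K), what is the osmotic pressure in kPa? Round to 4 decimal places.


Osmotic pressure (van't Hoff): Pi = M*R*T.
RT = 8.314 * 274 = 2278.036
Pi = 1.421 * 2278.036
Pi = 3237.089156 kPa, rounded to 4 dp:

3237.0892 kPa


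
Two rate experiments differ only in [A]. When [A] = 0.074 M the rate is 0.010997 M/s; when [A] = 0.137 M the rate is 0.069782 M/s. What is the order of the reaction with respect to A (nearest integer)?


Rate is proportional to [A]^n, so rate2/rate1 = ([A]2/[A]1)^n. Take logs to solve for n.
rate2/rate1 = 0.069782 / 0.010997 = 6.3455
[A]2/[A]1 = 0.137 / 0.074 = 1.8514
n = ln(6.3455) / ln(1.8514) = 3.0
Nearest integer order:

3


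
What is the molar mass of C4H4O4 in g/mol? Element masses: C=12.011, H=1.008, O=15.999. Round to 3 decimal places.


M = sum(count * atomic_mass) over atoms.
M = 4*12.011 + 4*1.008 + 4*15.999
M = 48.044 + 4.032 + 63.996
M = 116.072 g/mol, rounded to 3 dp:

116.072 g/mol


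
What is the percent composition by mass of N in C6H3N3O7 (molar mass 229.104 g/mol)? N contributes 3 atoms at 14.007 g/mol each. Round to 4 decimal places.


pct = 100 * (n_elem * M_elem) / M_total
mass_contribution = 3 * 14.007 = 42.021 g/mol
pct = 100 * 42.021 / 229.104
pct = 18.34145192 %, rounded to 4 dp:

18.3415 %


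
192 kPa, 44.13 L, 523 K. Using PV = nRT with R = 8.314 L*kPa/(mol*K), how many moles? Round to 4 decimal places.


PV = nRT, solve for n = PV / (RT).
PV = 192 * 44.13 = 8472.96
RT = 8.314 * 523 = 4348.222
n = 8472.96 / 4348.222
n = 1.94860336 mol, rounded to 4 dp:

1.9486 mol


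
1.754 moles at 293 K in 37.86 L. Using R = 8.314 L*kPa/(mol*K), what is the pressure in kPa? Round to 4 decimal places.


PV = nRT, solve for P = nRT / V.
nRT = 1.754 * 8.314 * 293 = 4272.7475
P = 4272.7475 / 37.86
P = 112.85651083 kPa, rounded to 4 dp:

112.8565 kPa


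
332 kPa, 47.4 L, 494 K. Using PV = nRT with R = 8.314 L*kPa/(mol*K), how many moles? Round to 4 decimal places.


PV = nRT, solve for n = PV / (RT).
PV = 332 * 47.4 = 15736.8
RT = 8.314 * 494 = 4107.116
n = 15736.8 / 4107.116
n = 3.83159375 mol, rounded to 4 dp:

3.8316 mol


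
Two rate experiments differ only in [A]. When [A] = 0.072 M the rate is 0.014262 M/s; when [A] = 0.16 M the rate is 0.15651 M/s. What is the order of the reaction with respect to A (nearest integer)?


Rate is proportional to [A]^n, so rate2/rate1 = ([A]2/[A]1)^n. Take logs to solve for n.
rate2/rate1 = 0.15651 / 0.014262 = 10.9739
[A]2/[A]1 = 0.16 / 0.072 = 2.2222
n = ln(10.9739) / ln(2.2222) = 3.0
Nearest integer order:

3


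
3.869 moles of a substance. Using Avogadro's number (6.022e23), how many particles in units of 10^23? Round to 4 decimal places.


N = n * NA, then divide by 1e23 for the requested units.
N / 1e23 = n * 6.022
N / 1e23 = 3.869 * 6.022
N / 1e23 = 23.299118, rounded to 4 dp:

23.2991


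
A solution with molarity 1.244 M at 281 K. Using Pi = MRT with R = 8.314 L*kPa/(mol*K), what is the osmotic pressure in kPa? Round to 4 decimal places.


Osmotic pressure (van't Hoff): Pi = M*R*T.
RT = 8.314 * 281 = 2336.234
Pi = 1.244 * 2336.234
Pi = 2906.275096 kPa, rounded to 4 dp:

2906.2751 kPa


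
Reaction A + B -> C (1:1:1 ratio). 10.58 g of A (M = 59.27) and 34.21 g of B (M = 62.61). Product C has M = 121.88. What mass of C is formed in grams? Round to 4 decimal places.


Find moles of each reactant; the smaller value is the limiting reagent in a 1:1:1 reaction, so moles_C equals moles of the limiter.
n_A = mass_A / M_A = 10.58 / 59.27 = 0.178505 mol
n_B = mass_B / M_B = 34.21 / 62.61 = 0.546398 mol
Limiting reagent: A (smaller), n_limiting = 0.178505 mol
mass_C = n_limiting * M_C = 0.178505 * 121.88
mass_C = 21.7561894 g, rounded to 4 dp:

21.7562 g


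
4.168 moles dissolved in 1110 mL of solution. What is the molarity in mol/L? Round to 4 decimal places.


Convert volume to liters: V_L = V_mL / 1000.
V_L = 1110 / 1000 = 1.11 L
M = n / V_L = 4.168 / 1.11
M = 3.75495495 mol/L, rounded to 4 dp:

3.7550 mol/L


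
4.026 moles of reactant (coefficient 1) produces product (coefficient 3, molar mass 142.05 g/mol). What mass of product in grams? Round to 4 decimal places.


Use the coefficient ratio to convert reactant moles to product moles, then multiply by the product's molar mass.
moles_P = moles_R * (coeff_P / coeff_R) = 4.026 * (3/1) = 12.078
mass_P = moles_P * M_P = 12.078 * 142.05
mass_P = 1715.6799 g, rounded to 4 dp:

1715.6799 g


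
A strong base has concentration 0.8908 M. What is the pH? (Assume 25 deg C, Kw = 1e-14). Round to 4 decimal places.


A strong base dissociates completely, so [OH-] equals the given concentration.
pOH = -log10([OH-]) = -log10(0.8908) = 0.05022
pH = 14 - pOH = 14 - 0.05022
pH = 13.94978, rounded to 4 dp:

13.9498


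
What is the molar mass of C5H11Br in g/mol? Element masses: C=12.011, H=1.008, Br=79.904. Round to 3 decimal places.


M = sum(count * atomic_mass) over atoms.
M = 5*12.011 + 11*1.008 + 1*79.904
M = 60.055 + 11.088 + 79.904
M = 151.047 g/mol, rounded to 3 dp:

151.047 g/mol


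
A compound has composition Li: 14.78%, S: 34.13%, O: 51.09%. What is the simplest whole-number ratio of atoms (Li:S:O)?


Assume 100 g of compound, divide each mass% by atomic mass to get moles, then normalize by the smallest to get a raw atom ratio.
Moles per 100 g: Li: 14.78/6.941 = 2.1294, S: 34.13/32.065 = 1.0644, O: 51.09/15.999 = 3.1933
Raw ratio (divide by min = 1.0644): Li: 2.001, S: 1.0, O: 3.0
Multiply by 1 to clear fractions: Li: 2.001 ~= 2, S: 1.0 ~= 1, O: 3.0 ~= 3
Reduce by GCD to get the simplest whole-number ratio:

2:1:3


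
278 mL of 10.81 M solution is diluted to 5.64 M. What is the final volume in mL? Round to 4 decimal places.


Dilution: M1*V1 = M2*V2, solve for V2.
V2 = M1*V1 / M2
V2 = 10.81 * 278 / 5.64
V2 = 3005.18 / 5.64
V2 = 532.83333333 mL, rounded to 4 dp:

532.8333 mL


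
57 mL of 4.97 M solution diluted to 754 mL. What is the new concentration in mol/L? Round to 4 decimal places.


Dilution: M1*V1 = M2*V2, solve for M2.
M2 = M1*V1 / V2
M2 = 4.97 * 57 / 754
M2 = 283.29 / 754
M2 = 0.37571618 mol/L, rounded to 4 dp:

0.3757 mol/L


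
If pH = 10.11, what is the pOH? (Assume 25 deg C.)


At 25 deg C, pH + pOH = 14.
pOH = 14 - pH = 14 - 10.11
pOH = 3.89:

3.89


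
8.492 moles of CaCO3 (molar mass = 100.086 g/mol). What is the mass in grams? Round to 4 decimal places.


mass = n * M
mass = 8.492 * 100.086
mass = 849.930312 g, rounded to 4 dp:

849.9303 g


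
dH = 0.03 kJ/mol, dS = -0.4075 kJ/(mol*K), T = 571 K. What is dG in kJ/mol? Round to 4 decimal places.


Gibbs: dG = dH - T*dS (consistent units, dS already in kJ/(mol*K)).
T*dS = 571 * -0.4075 = -232.6825
dG = 0.03 - (-232.6825)
dG = 232.7125 kJ/mol, rounded to 4 dp:

232.7125 kJ/mol


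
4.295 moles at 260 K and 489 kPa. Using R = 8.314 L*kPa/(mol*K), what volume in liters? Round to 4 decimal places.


PV = nRT, solve for V = nRT / P.
nRT = 4.295 * 8.314 * 260 = 9284.2438
V = 9284.2438 / 489
V = 18.98618364 L, rounded to 4 dp:

18.9862 L


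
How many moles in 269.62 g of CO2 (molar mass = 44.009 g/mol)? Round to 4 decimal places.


n = mass / M
n = 269.62 / 44.009
n = 6.12647413 mol, rounded to 4 dp:

6.1265 mol


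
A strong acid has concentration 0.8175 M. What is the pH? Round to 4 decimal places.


A strong acid dissociates completely, so [H+] equals the given concentration.
pH = -log10([H+]) = -log10(0.8175)
pH = 0.08751224, rounded to 4 dp:

0.0875


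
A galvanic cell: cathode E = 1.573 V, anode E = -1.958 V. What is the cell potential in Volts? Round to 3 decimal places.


Standard cell potential: E_cell = E_cathode - E_anode.
E_cell = 1.573 - (-1.958)
E_cell = 3.531 V, rounded to 3 dp:

3.531 V


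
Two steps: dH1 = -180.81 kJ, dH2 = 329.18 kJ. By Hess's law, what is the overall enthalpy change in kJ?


Hess's law: enthalpy is a state function, so add the step enthalpies.
dH_total = dH1 + dH2 = -180.81 + (329.18)
dH_total = 148.37 kJ:

148.37 kJ


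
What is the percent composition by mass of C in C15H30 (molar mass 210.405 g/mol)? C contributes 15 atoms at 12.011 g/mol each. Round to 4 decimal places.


pct = 100 * (n_elem * M_elem) / M_total
mass_contribution = 15 * 12.011 = 180.165 g/mol
pct = 100 * 180.165 / 210.405
pct = 85.62771797 %, rounded to 4 dp:

85.6277 %


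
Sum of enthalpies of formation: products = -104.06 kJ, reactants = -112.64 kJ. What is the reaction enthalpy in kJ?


dH_rxn = sum(dH_f products) - sum(dH_f reactants)
dH_rxn = -104.06 - (-112.64)
dH_rxn = 8.58 kJ:

8.58 kJ


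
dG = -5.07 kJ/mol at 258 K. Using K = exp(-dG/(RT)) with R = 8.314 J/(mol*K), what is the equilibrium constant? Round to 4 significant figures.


dG is in kJ/mol; multiply by 1000 to match R in J/(mol*K).
RT = 8.314 * 258 = 2145.012 J/mol
exponent = -dG*1000 / (RT) = -(-5.07*1000) / 2145.012 = 2.36362314
K = exp(2.36362314)
K = 10.629394, rounded to 4 significant figures:

10.63


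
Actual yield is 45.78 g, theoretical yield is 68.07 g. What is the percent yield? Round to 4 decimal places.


% yield = 100 * actual / theoretical
% yield = 100 * 45.78 / 68.07
% yield = 67.25429705 %, rounded to 4 dp:

67.2543 %


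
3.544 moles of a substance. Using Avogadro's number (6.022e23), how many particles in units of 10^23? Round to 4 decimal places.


N = n * NA, then divide by 1e23 for the requested units.
N / 1e23 = n * 6.022
N / 1e23 = 3.544 * 6.022
N / 1e23 = 21.341968, rounded to 4 dp:

21.3420


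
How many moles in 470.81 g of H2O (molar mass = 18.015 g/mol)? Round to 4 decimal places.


n = mass / M
n = 470.81 / 18.015
n = 26.1343325 mol, rounded to 4 dp:

26.1343 mol


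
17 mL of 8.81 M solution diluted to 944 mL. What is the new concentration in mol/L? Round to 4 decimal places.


Dilution: M1*V1 = M2*V2, solve for M2.
M2 = M1*V1 / V2
M2 = 8.81 * 17 / 944
M2 = 149.77 / 944
M2 = 0.15865466 mol/L, rounded to 4 dp:

0.1587 mol/L


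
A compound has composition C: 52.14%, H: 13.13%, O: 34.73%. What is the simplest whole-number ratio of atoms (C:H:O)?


Assume 100 g of compound, divide each mass% by atomic mass to get moles, then normalize by the smallest to get a raw atom ratio.
Moles per 100 g: C: 52.14/12.011 = 4.341, H: 13.13/1.008 = 13.0258, O: 34.73/15.999 = 2.1708
Raw ratio (divide by min = 2.1708): C: 2.0, H: 6.001, O: 1.0
Multiply by 1 to clear fractions: C: 2.0 ~= 2, H: 6.001 ~= 6, O: 1.0 ~= 1
Reduce by GCD to get the simplest whole-number ratio:

2:6:1


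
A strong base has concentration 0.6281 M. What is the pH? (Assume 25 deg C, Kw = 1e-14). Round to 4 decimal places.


A strong base dissociates completely, so [OH-] equals the given concentration.
pOH = -log10([OH-]) = -log10(0.6281) = 0.201971
pH = 14 - pOH = 14 - 0.201971
pH = 13.798029, rounded to 4 dp:

13.7980


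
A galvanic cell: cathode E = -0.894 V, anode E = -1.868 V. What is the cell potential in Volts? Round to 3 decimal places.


Standard cell potential: E_cell = E_cathode - E_anode.
E_cell = -0.894 - (-1.868)
E_cell = 0.974 V, rounded to 3 dp:

0.974 V


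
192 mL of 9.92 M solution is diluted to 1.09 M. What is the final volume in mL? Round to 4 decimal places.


Dilution: M1*V1 = M2*V2, solve for V2.
V2 = M1*V1 / M2
V2 = 9.92 * 192 / 1.09
V2 = 1904.64 / 1.09
V2 = 1747.37614679 mL, rounded to 4 dp:

1747.3761 mL


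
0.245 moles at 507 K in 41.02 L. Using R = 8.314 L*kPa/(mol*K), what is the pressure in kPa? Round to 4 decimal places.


PV = nRT, solve for P = nRT / V.
nRT = 0.245 * 8.314 * 507 = 1032.7235
P = 1032.7235 / 41.02
P = 25.17609703 kPa, rounded to 4 dp:

25.1761 kPa


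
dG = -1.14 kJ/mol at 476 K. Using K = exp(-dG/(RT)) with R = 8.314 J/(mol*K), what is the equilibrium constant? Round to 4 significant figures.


dG is in kJ/mol; multiply by 1000 to match R in J/(mol*K).
RT = 8.314 * 476 = 3957.464 J/mol
exponent = -dG*1000 / (RT) = -(-1.14*1000) / 3957.464 = 0.28806326
K = exp(0.28806326)
K = 1.3338417, rounded to 4 significant figures:

1.334


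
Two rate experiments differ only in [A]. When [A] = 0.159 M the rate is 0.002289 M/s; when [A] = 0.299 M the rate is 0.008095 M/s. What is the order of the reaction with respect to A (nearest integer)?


Rate is proportional to [A]^n, so rate2/rate1 = ([A]2/[A]1)^n. Take logs to solve for n.
rate2/rate1 = 0.008095 / 0.002289 = 3.5365
[A]2/[A]1 = 0.299 / 0.159 = 1.8805
n = ln(3.5365) / ln(1.8805) = 2.0
Nearest integer order:

2


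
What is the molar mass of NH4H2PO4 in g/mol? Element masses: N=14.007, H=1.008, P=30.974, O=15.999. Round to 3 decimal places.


M = sum(count * atomic_mass) over atoms.
M = 1*14.007 + 6*1.008 + 1*30.974 + 4*15.999
M = 14.007 + 6.048 + 30.974 + 63.996
M = 115.025 g/mol, rounded to 3 dp:

115.025 g/mol


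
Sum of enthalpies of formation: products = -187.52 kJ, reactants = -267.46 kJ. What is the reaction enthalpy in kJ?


dH_rxn = sum(dH_f products) - sum(dH_f reactants)
dH_rxn = -187.52 - (-267.46)
dH_rxn = 79.94 kJ:

79.94 kJ


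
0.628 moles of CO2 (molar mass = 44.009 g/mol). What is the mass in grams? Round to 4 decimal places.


mass = n * M
mass = 0.628 * 44.009
mass = 27.637652 g, rounded to 4 dp:

27.6377 g


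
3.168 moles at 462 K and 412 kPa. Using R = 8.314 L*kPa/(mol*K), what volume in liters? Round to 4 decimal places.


PV = nRT, solve for V = nRT / P.
nRT = 3.168 * 8.314 * 462 = 12168.5034
V = 12168.5034 / 412
V = 29.53520243 L, rounded to 4 dp:

29.5352 L


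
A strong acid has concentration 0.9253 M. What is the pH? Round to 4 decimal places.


A strong acid dissociates completely, so [H+] equals the given concentration.
pH = -log10([H+]) = -log10(0.9253)
pH = 0.03371744, rounded to 4 dp:

0.0337


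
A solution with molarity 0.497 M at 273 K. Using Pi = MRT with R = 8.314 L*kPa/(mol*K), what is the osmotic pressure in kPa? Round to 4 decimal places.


Osmotic pressure (van't Hoff): Pi = M*R*T.
RT = 8.314 * 273 = 2269.722
Pi = 0.497 * 2269.722
Pi = 1128.051834 kPa, rounded to 4 dp:

1128.0518 kPa


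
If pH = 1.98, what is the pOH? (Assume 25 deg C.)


At 25 deg C, pH + pOH = 14.
pOH = 14 - pH = 14 - 1.98
pOH = 12.02:

12.02


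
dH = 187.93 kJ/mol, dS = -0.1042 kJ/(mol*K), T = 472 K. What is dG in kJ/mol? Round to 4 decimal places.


Gibbs: dG = dH - T*dS (consistent units, dS already in kJ/(mol*K)).
T*dS = 472 * -0.1042 = -49.1824
dG = 187.93 - (-49.1824)
dG = 237.1124 kJ/mol, rounded to 4 dp:

237.1124 kJ/mol


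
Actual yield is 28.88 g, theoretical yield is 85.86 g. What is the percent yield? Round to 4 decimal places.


% yield = 100 * actual / theoretical
% yield = 100 * 28.88 / 85.86
% yield = 33.63615188 %, rounded to 4 dp:

33.6362 %


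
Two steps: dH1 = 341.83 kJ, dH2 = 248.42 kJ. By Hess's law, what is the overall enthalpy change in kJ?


Hess's law: enthalpy is a state function, so add the step enthalpies.
dH_total = dH1 + dH2 = 341.83 + (248.42)
dH_total = 590.25 kJ:

590.25 kJ


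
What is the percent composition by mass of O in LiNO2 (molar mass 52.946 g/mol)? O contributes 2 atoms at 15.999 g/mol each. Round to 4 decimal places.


pct = 100 * (n_elem * M_elem) / M_total
mass_contribution = 2 * 15.999 = 31.998 g/mol
pct = 100 * 31.998 / 52.946
pct = 60.43516035 %, rounded to 4 dp:

60.4352 %


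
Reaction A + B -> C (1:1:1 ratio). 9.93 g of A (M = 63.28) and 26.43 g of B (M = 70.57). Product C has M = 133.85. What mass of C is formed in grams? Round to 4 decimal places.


Find moles of each reactant; the smaller value is the limiting reagent in a 1:1:1 reaction, so moles_C equals moles of the limiter.
n_A = mass_A / M_A = 9.93 / 63.28 = 0.156922 mol
n_B = mass_B / M_B = 26.43 / 70.57 = 0.374522 mol
Limiting reagent: A (smaller), n_limiting = 0.156922 mol
mass_C = n_limiting * M_C = 0.156922 * 133.85
mass_C = 21.0040097 g, rounded to 4 dp:

21.0040 g


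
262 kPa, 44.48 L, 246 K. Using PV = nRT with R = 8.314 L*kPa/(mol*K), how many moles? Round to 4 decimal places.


PV = nRT, solve for n = PV / (RT).
PV = 262 * 44.48 = 11653.76
RT = 8.314 * 246 = 2045.244
n = 11653.76 / 2045.244
n = 5.69798029 mol, rounded to 4 dp:

5.6980 mol


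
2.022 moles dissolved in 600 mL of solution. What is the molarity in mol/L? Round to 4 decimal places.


Convert volume to liters: V_L = V_mL / 1000.
V_L = 600 / 1000 = 0.6 L
M = n / V_L = 2.022 / 0.6
M = 3.37 mol/L, rounded to 4 dp:

3.3700 mol/L


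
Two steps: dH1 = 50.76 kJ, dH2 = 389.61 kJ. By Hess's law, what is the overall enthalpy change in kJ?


Hess's law: enthalpy is a state function, so add the step enthalpies.
dH_total = dH1 + dH2 = 50.76 + (389.61)
dH_total = 440.37 kJ:

440.37 kJ


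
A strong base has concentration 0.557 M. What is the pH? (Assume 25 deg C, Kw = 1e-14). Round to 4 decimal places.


A strong base dissociates completely, so [OH-] equals the given concentration.
pOH = -log10([OH-]) = -log10(0.557) = 0.254145
pH = 14 - pOH = 14 - 0.254145
pH = 13.745855, rounded to 4 dp:

13.7459


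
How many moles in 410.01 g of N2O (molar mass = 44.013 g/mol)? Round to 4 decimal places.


n = mass / M
n = 410.01 / 44.013
n = 9.31565674 mol, rounded to 4 dp:

9.3157 mol


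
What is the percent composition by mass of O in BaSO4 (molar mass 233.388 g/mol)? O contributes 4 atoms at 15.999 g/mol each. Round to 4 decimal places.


pct = 100 * (n_elem * M_elem) / M_total
mass_contribution = 4 * 15.999 = 63.996 g/mol
pct = 100 * 63.996 / 233.388
pct = 27.42043293 %, rounded to 4 dp:

27.4204 %


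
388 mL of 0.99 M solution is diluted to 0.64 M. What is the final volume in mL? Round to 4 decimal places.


Dilution: M1*V1 = M2*V2, solve for V2.
V2 = M1*V1 / M2
V2 = 0.99 * 388 / 0.64
V2 = 384.12 / 0.64
V2 = 600.1875 mL, rounded to 4 dp:

600.1875 mL


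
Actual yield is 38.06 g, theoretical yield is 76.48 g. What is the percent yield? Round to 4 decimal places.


% yield = 100 * actual / theoretical
% yield = 100 * 38.06 / 76.48
% yield = 49.76464435 %, rounded to 4 dp:

49.7646 %
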